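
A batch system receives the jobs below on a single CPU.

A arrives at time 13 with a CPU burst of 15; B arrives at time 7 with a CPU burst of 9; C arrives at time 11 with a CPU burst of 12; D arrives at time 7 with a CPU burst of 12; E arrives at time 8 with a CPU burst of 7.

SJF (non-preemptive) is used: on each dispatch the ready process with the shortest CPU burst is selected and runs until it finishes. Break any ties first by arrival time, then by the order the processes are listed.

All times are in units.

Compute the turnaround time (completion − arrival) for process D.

28

Gantt: | idle 0-7 | B 7-16 | E 16-23 | D 23-35 | C 35-47 | A 47-62 |
Completion: A=62  B=16  C=47  D=35  E=23
Turnaround(D) = completion − arrival = 35 − 7 = 28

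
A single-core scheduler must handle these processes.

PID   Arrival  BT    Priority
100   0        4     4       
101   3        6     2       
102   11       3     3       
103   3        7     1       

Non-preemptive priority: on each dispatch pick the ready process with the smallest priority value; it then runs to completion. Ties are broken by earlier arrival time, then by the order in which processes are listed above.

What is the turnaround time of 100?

4

Schedule: | 100 0-4 | 103 4-11 | 101 11-17 | 102 17-20 |
Completion: 100=4  101=17  102=20  103=11
Turnaround (C−A): 100=4  101=14  102=9  103=8
Turnaround(100) = completion − arrival = 4 − 0 = 4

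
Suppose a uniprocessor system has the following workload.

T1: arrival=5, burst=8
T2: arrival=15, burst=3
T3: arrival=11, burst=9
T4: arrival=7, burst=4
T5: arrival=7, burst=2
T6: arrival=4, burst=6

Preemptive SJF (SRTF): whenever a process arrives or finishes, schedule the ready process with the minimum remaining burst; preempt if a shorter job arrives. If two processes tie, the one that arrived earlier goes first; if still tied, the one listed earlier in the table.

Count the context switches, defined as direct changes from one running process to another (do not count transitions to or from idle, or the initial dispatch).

6

Gantt: | idle 0-4 | T6 4-7 | T5 7-9 | T6 9-12 | T4 12-16 | T2 16-19 | T1 19-27 | T3 27-36 |
Completion: T1=27  T2=19  T3=36  T4=16  T5=9  T6=12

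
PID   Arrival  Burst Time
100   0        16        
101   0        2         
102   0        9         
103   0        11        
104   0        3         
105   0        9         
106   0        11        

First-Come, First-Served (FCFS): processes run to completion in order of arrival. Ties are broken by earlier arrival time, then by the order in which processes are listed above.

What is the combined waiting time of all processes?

Schedule: | 100 0-16 | 101 16-18 | 102 18-27 | 103 27-38 | 104 38-41 | 105 41-50 | 106 50-61 |
Completion: 100=16  101=18  102=27  103=38  104=41  105=50  106=61
Waiting = turnaround − burst: 100=0, 101=16, 102=18, 103=27, 104=38, 105=41, 106=50
Total waiting = 0 + 16 + 18 + 27 + 38 + 41 + 50 = 190

190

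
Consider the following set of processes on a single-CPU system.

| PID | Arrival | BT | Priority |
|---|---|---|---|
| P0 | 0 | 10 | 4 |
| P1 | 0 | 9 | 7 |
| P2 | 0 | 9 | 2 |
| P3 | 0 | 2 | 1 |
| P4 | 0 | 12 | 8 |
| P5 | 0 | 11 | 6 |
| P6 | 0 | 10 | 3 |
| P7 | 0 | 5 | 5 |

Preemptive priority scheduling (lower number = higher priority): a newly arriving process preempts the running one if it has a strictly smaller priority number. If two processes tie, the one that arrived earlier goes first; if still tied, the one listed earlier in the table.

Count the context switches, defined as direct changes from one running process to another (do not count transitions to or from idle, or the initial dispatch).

7

Timeline: | P3 0-2 | P2 2-11 | P6 11-21 | P0 21-31 | P7 31-36 | P5 36-47 | P1 47-56 | P4 56-68 |
Completion: P0=31  P1=56  P2=11  P3=2  P4=68  P5=47  P6=21  P7=36
Turnaround (C−A): P0=31  P1=56  P2=11  P3=2  P4=68  P5=47  P6=21  P7=36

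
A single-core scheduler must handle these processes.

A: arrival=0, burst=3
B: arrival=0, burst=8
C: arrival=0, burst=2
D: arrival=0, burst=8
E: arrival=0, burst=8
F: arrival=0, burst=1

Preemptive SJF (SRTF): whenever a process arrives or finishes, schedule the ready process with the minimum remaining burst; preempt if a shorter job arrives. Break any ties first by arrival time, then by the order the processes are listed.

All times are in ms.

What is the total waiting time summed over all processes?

Schedule: | F 0-1 | C 1-3 | A 3-6 | B 6-14 | D 14-22 | E 22-30 |
Completion: A=6  B=14  C=3  D=22  E=30  F=1
Turnaround (C−A): A=6  B=14  C=3  D=22  E=30  F=1
Waiting = turnaround − burst: A=3, B=6, C=1, D=14, E=22, F=0
Total waiting = 3 + 6 + 1 + 14 + 22 + 0 = 46

46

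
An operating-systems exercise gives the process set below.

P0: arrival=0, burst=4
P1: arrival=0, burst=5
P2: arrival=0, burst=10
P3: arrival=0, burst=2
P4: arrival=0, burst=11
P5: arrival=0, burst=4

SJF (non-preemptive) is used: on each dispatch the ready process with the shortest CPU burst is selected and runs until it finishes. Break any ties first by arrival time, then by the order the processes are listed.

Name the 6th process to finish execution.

P4

Gantt: | P3 0-2 | P0 2-6 | P5 6-10 | P1 10-15 | P2 15-25 | P4 25-36 |
Completion: P0=6  P1=15  P2=25  P3=2  P4=36  P5=10
Turnaround (C−A): P0=6  P1=15  P2=25  P3=2  P4=36  P5=10
Finish order: P3 → P0 → P5 → P1 → P2 → P4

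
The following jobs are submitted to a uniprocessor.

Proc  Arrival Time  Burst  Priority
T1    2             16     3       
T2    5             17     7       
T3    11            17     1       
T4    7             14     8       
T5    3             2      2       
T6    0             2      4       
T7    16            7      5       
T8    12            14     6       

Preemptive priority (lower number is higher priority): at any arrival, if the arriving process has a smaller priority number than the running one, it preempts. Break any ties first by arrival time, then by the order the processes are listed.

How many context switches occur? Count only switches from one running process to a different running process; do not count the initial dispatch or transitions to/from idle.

9

Gantt: | T6 0-2 | T1 2-3 | T5 3-5 | T1 5-11 | T3 11-28 | T1 28-37 | T7 37-44 | T8 44-58 | T2 58-75 | T4 75-89 |
Completion: T1=37  T2=75  T3=28  T4=89  T5=5  T6=2  T7=44  T8=58
Turnaround (C−A): T1=35  T2=70  T3=17  T4=82  T5=2  T6=2  T7=28  T8=46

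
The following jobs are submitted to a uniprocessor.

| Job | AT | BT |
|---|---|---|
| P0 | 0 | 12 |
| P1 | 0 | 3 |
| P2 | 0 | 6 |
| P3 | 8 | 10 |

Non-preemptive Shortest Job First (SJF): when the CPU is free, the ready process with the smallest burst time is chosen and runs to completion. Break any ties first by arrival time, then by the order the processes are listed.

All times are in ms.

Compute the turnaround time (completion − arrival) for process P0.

Schedule: | P1 0-3 | P2 3-9 | P3 9-19 | P0 19-31 |
Completion: P0=31  P1=3  P2=9  P3=19
Turnaround(P0) = completion − arrival = 31 − 0 = 31

31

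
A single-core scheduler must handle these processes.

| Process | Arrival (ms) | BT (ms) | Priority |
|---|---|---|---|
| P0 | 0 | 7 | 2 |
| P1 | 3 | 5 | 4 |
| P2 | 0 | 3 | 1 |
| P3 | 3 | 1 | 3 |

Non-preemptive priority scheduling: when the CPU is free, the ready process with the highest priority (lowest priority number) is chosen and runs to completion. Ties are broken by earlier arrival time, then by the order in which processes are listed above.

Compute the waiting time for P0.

3

Gantt: | P2 0-3 | P0 3-10 | P3 10-11 | P1 11-16 |
Completion: P0=10  P1=16  P2=3  P3=11
Turnaround (C−A): P0=10  P1=13  P2=3  P3=8
Waiting(P0) = turnaround − burst = 10 − 7 = 3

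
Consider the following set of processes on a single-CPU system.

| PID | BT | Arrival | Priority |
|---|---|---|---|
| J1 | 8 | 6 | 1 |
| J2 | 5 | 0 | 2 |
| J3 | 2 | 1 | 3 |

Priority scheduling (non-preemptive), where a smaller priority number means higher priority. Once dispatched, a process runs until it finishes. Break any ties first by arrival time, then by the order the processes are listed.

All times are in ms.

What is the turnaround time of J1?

Timeline: | J2 0-5 | J3 5-7 | J1 7-15 |
Completion: J1=15  J2=5  J3=7
Turnaround(J1) = completion − arrival = 15 − 6 = 9

9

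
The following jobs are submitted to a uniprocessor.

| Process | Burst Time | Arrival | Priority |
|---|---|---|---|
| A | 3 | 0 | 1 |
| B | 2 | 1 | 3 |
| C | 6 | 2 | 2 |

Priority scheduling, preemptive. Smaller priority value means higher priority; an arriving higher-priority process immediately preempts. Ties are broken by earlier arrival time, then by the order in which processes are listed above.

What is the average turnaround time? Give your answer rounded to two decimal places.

6.67

Timeline: | A 0-3 | C 3-9 | B 9-11 |
Completion: A=3  B=11  C=9
Turnaround times: A=3, B=10, C=7
Average turnaround = (3+10+7) / 3 = 20/3 = 6.67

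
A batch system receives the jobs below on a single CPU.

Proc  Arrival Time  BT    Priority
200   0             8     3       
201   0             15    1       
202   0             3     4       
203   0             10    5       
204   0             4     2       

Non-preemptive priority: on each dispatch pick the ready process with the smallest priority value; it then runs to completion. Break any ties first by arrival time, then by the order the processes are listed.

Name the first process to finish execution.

Schedule: | 201 0-15 | 204 15-19 | 200 19-27 | 202 27-30 | 203 30-40 |
Completion: 200=27  201=15  202=30  203=40  204=19
Turnaround (C−A): 200=27  201=15  202=30  203=40  204=19
Finish order: 201 → 204 → 200 → 202 → 203

201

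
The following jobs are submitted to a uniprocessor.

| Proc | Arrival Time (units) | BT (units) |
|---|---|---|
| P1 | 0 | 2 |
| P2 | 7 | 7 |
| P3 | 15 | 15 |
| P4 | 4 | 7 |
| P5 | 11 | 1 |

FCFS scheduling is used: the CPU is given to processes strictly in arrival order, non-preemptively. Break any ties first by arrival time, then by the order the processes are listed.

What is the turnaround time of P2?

Schedule: | P1 0-2 | idle 2-4 | P4 4-11 | P2 11-18 | P5 18-19 | P3 19-34 |
Completion: P1=2  P2=18  P3=34  P4=11  P5=19
Turnaround (C−A): P1=2  P2=11  P3=19  P4=7  P5=8
Turnaround(P2) = completion − arrival = 18 − 7 = 11

11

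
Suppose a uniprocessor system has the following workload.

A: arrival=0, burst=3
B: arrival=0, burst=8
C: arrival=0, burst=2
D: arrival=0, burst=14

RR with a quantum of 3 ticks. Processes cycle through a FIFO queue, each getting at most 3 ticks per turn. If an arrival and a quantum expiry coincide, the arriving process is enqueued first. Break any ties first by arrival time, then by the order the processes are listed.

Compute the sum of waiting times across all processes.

30

Gantt: | A 0-3 | B 3-6 | C 6-8 | D 8-11 | B 11-14 | D 14-17 | B 17-19 | D 19-27 |
Completion: A=3  B=19  C=8  D=27
Waiting = turnaround − burst: A=0, B=11, C=6, D=13
Total waiting = 0 + 11 + 6 + 13 = 30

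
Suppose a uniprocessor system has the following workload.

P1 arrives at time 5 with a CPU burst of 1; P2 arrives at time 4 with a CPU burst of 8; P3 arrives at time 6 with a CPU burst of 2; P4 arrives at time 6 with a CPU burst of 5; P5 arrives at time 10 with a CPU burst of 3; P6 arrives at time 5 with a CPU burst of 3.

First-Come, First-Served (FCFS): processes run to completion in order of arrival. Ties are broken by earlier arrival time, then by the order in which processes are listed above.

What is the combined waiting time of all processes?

Timeline: | idle 0-4 | P2 4-12 | P1 12-13 | P6 13-16 | P3 16-18 | P4 18-23 | P5 23-26 |
Completion: P1=13  P2=12  P3=18  P4=23  P5=26  P6=16
Waiting = turnaround − burst: P1=7, P2=0, P3=10, P4=12, P5=13, P6=8
Total waiting = 7 + 0 + 10 + 12 + 13 + 8 = 50

50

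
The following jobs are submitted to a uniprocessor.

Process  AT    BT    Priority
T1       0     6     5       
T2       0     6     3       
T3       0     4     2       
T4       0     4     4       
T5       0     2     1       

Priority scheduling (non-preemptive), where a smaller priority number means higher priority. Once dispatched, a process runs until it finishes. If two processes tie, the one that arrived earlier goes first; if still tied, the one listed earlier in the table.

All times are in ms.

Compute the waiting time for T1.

Gantt: | T5 0-2 | T3 2-6 | T2 6-12 | T4 12-16 | T1 16-22 |
Completion: T1=22  T2=12  T3=6  T4=16  T5=2
Waiting(T1) = turnaround − burst = 22 − 6 = 16

16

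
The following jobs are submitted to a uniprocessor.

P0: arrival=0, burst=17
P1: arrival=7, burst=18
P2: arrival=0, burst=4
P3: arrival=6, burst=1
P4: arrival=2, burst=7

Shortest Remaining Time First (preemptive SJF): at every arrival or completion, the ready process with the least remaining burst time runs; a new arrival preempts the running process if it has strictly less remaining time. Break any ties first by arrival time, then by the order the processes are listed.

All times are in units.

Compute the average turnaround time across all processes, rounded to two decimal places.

Schedule: | P2 0-4 | P4 4-6 | P3 6-7 | P4 7-12 | P0 12-29 | P1 29-47 |
Completion: P0=29  P1=47  P2=4  P3=7  P4=12
Turnaround times: P0=29, P1=40, P2=4, P3=1, P4=10
Average turnaround = (29+40+4+1+10) / 5 = 84/5 = 16.80

16.80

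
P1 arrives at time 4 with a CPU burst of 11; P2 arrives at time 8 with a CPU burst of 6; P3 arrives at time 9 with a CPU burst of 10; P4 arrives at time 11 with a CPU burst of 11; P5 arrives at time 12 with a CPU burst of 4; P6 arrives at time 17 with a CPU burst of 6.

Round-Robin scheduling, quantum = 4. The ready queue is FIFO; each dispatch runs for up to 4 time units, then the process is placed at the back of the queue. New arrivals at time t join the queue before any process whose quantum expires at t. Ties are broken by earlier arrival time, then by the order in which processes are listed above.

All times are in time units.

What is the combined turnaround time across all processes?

178

Gantt: | idle 0-4 | P1 4-8 | P2 8-12 | P1 12-16 | P3 16-20 | P4 20-24 | P5 24-28 | P2 28-30 | P1 30-33 | P6 33-37 | P3 37-41 | P4 41-45 | P6 45-47 | P3 47-49 | P4 49-52 |
Completion: P1=33  P2=30  P3=49  P4=52  P5=28  P6=47
Turnaround = completion − arrival: P1=29, P2=22, P3=40, P4=41, P5=16, P6=30
Total turnaround = 29 + 22 + 40 + 41 + 16 + 30 = 178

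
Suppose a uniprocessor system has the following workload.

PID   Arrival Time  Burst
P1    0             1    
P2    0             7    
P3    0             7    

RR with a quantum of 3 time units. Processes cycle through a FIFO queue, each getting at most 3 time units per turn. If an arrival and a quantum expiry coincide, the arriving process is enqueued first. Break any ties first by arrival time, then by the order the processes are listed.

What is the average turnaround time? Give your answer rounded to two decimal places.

10.00

Gantt: | P1 0-1 | P2 1-4 | P3 4-7 | P2 7-10 | P3 10-13 | P2 13-14 | P3 14-15 |
Completion: P1=1  P2=14  P3=15
Turnaround (C−A): P1=1  P2=14  P3=15
Turnaround times: P1=1, P2=14, P3=15
Average turnaround = (1+14+15) / 3 = 30/3 = 10.00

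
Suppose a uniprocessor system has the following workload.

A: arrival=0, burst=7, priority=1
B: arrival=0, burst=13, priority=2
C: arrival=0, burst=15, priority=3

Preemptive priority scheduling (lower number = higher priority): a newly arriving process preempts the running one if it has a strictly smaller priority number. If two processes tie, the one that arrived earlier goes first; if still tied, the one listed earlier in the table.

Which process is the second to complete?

B

Timeline: | A 0-7 | B 7-20 | C 20-35 |
Completion: A=7  B=20  C=35
Turnaround (C−A): A=7  B=20  C=35
Finish order: A → B → C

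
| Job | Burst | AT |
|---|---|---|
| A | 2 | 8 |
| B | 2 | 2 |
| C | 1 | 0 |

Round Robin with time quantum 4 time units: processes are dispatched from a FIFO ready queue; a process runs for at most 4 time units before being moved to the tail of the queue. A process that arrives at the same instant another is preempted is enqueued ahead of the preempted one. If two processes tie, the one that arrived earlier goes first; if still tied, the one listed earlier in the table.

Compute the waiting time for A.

0

Gantt: | C 0-1 | idle 1-2 | B 2-4 | idle 4-8 | A 8-10 |
Completion: A=10  B=4  C=1
Waiting(A) = turnaround − burst = 2 − 2 = 0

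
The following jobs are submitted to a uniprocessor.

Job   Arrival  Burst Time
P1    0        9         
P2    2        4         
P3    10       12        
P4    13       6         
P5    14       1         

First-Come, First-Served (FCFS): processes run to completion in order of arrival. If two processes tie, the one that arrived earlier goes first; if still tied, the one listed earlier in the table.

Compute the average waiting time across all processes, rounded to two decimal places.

7.80

Timeline: | P1 0-9 | P2 9-13 | P3 13-25 | P4 25-31 | P5 31-32 |
Completion: P1=9  P2=13  P3=25  P4=31  P5=32
Turnaround (C−A): P1=9  P2=11  P3=15  P4=18  P5=18
Waiting times: P1=0, P2=7, P3=3, P4=12, P5=17
Average waiting = (0+7+3+12+17) / 5 = 39/5 = 7.80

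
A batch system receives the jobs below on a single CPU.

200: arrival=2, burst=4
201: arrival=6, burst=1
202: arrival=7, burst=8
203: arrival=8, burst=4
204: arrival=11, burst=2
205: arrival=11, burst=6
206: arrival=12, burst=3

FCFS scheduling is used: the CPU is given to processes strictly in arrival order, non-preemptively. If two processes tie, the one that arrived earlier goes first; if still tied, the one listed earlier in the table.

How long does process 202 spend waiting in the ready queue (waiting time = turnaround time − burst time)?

Gantt: | idle 0-2 | 200 2-6 | 201 6-7 | 202 7-15 | 203 15-19 | 204 19-21 | 205 21-27 | 206 27-30 |
Completion: 200=6  201=7  202=15  203=19  204=21  205=27  206=30
Turnaround (C−A): 200=4  201=1  202=8  203=11  204=10  205=16  206=18
Waiting(202) = turnaround − burst = 8 − 8 = 0

0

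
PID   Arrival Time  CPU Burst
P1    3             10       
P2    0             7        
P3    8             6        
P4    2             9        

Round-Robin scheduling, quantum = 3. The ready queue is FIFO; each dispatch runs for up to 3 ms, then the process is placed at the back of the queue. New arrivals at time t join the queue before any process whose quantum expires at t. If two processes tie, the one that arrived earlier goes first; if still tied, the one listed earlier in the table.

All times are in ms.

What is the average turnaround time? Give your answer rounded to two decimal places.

23.50

Timeline: | P2 0-3 | P4 3-6 | P1 6-9 | P2 9-12 | P4 12-15 | P3 15-18 | P1 18-21 | P2 21-22 | P4 22-25 | P3 25-28 | P1 28-32 |
Completion: P1=32  P2=22  P3=28  P4=25
Turnaround times: P1=29, P2=22, P3=20, P4=23
Average turnaround = (29+22+20+23) / 4 = 94/4 = 23.50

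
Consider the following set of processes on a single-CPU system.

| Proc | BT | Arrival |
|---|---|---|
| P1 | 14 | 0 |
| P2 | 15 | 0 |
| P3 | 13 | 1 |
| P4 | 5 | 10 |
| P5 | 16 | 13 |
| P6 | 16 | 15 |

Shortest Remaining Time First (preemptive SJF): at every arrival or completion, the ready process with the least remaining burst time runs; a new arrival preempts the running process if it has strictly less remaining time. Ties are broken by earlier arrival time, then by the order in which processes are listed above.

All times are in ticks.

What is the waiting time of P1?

Timeline: | P1 0-14 | P4 14-19 | P3 19-32 | P2 32-47 | P5 47-63 | P6 63-79 |
Completion: P1=14  P2=47  P3=32  P4=19  P5=63  P6=79
Turnaround (C−A): P1=14  P2=47  P3=31  P4=9  P5=50  P6=64
Waiting(P1) = turnaround − burst = 14 − 14 = 0

0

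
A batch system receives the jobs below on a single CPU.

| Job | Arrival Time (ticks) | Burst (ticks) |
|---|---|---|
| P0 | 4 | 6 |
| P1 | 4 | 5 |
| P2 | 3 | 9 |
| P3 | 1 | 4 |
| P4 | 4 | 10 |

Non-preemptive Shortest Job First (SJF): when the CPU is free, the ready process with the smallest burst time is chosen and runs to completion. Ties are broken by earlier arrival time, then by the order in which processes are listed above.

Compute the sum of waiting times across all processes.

41

Schedule: | idle 0-1 | P3 1-5 | P1 5-10 | P0 10-16 | P2 16-25 | P4 25-35 |
Completion: P0=16  P1=10  P2=25  P3=5  P4=35
Turnaround (C−A): P0=12  P1=6  P2=22  P3=4  P4=31
Waiting = turnaround − burst: P0=6, P1=1, P2=13, P3=0, P4=21
Total waiting = 6 + 1 + 13 + 0 + 21 = 41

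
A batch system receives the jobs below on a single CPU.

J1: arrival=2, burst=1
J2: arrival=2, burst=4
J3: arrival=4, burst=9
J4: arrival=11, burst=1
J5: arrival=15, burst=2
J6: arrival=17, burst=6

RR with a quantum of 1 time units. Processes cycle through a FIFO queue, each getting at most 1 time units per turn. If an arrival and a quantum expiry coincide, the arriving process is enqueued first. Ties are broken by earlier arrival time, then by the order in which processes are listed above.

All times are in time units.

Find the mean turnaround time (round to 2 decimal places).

Timeline: | idle 0-2 | J1 2-3 | J2 3-4 | J3 4-5 | J2 5-6 | J3 6-7 | J2 7-8 | J3 8-9 | J2 9-10 | J3 10-11 | J4 11-12 | J3 12-15 | J5 15-16 | J3 16-17 | J5 17-18 | J6 18-19 | J3 19-20 | J6 20-25 |
Completion: J1=3  J2=10  J3=20  J4=12  J5=18  J6=25
Turnaround (C−A): J1=1  J2=8  J3=16  J4=1  J5=3  J6=8
Turnaround times: J1=1, J2=8, J3=16, J4=1, J5=3, J6=8
Average turnaround = (1+8+16+1+3+8) / 6 = 37/6 = 6.17

6.17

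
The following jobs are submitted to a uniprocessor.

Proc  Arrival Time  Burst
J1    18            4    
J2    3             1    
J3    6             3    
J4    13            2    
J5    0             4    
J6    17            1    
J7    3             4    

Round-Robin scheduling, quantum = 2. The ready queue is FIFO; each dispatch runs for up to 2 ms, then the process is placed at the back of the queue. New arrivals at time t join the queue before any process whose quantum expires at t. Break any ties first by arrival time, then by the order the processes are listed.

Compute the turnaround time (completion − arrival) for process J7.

8

Timeline: | J5 0-4 | J2 4-5 | J7 5-7 | J3 7-9 | J7 9-11 | J3 11-12 | idle 12-13 | J4 13-15 | idle 15-17 | J6 17-18 | J1 18-22 |
Completion: J1=22  J2=5  J3=12  J4=15  J5=4  J6=18  J7=11
Turnaround (C−A): J1=4  J2=2  J3=6  J4=2  J5=4  J6=1  J7=8
Turnaround(J7) = completion − arrival = 11 − 3 = 8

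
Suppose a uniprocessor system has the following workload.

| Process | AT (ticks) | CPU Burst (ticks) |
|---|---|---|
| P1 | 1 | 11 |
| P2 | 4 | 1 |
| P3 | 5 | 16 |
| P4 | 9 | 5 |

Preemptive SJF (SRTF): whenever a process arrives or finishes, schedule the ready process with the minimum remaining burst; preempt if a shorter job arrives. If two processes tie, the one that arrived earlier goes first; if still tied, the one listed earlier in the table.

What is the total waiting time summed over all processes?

18

Timeline: | idle 0-1 | P1 1-4 | P2 4-5 | P1 5-13 | P4 13-18 | P3 18-34 |
Completion: P1=13  P2=5  P3=34  P4=18
Turnaround (C−A): P1=12  P2=1  P3=29  P4=9
Waiting = turnaround − burst: P1=1, P2=0, P3=13, P4=4
Total waiting = 1 + 0 + 13 + 4 = 18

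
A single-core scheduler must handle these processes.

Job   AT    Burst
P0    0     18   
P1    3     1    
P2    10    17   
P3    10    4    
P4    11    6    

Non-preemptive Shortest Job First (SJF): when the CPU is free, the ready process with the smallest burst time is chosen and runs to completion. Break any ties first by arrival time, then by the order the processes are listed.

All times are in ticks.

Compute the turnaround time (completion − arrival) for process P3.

Timeline: | P0 0-18 | P1 18-19 | P3 19-23 | P4 23-29 | P2 29-46 |
Completion: P0=18  P1=19  P2=46  P3=23  P4=29
Turnaround(P3) = completion − arrival = 23 − 10 = 13

13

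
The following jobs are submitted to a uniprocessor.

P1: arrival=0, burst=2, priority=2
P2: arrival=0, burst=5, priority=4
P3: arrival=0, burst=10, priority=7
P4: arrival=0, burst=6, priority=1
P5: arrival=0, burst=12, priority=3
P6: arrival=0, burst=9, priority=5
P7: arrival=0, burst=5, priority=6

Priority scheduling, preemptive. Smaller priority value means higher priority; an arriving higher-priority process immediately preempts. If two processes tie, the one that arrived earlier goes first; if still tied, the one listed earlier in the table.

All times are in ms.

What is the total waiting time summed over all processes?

Timeline: | P4 0-6 | P1 6-8 | P5 8-20 | P2 20-25 | P6 25-34 | P7 34-39 | P3 39-49 |
Completion: P1=8  P2=25  P3=49  P4=6  P5=20  P6=34  P7=39
Waiting = turnaround − burst: P1=6, P2=20, P3=39, P4=0, P5=8, P6=25, P7=34
Total waiting = 6 + 20 + 39 + 0 + 8 + 25 + 34 = 132

132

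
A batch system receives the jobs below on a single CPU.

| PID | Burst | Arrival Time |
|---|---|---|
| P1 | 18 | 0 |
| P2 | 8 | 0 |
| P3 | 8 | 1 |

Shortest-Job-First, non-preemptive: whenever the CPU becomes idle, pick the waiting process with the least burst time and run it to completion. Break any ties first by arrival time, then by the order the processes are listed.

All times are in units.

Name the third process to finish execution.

P1

Timeline: | P2 0-8 | P3 8-16 | P1 16-34 |
Completion: P1=34  P2=8  P3=16
Finish order: P2 → P3 → P1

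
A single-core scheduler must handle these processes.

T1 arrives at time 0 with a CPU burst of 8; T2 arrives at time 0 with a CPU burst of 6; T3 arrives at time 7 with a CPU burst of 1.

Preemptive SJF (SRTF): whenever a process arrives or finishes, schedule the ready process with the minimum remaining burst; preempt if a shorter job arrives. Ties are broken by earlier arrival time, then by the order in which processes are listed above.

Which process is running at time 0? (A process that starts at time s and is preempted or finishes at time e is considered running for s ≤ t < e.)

Timeline: | T2 0-6 | T1 6-7 | T3 7-8 | T1 8-15 |
Completion: T1=15  T2=6  T3=8

T2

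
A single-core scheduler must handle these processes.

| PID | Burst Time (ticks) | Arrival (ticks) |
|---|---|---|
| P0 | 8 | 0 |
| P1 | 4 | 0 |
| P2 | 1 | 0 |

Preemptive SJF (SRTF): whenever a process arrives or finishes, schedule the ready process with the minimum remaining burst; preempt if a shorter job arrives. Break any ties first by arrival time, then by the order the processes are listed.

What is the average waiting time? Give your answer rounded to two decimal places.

2.00

Timeline: | P2 0-1 | P1 1-5 | P0 5-13 |
Completion: P0=13  P1=5  P2=1
Waiting times: P0=5, P1=1, P2=0
Average waiting = (5+1+0) / 3 = 6/3 = 2.00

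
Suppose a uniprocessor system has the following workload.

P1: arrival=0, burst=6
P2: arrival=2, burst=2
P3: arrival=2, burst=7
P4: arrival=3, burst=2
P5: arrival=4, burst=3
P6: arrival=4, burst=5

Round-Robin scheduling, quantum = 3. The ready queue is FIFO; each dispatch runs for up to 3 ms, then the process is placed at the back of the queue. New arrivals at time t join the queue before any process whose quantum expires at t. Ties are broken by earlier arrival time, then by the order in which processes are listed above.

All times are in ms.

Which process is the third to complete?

Timeline: | P1 0-3 | P2 3-5 | P3 5-8 | P4 8-10 | P1 10-13 | P5 13-16 | P6 16-19 | P3 19-22 | P6 22-24 | P3 24-25 |
Completion: P1=13  P2=5  P3=25  P4=10  P5=16  P6=24
Finish order: P2 → P4 → P1 → P5 → P6 → P3

P1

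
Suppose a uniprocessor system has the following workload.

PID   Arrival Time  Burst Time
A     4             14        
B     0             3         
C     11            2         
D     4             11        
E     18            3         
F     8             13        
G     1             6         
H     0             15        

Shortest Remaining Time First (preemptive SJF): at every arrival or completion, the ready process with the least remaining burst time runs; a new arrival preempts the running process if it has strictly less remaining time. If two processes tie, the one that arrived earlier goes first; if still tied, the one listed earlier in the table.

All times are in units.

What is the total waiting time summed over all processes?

115

Schedule: | B 0-3 | G 3-9 | D 9-11 | C 11-13 | D 13-18 | E 18-21 | D 21-25 | F 25-38 | A 38-52 | H 52-67 |
Completion: A=52  B=3  C=13  D=25  E=21  F=38  G=9  H=67
Turnaround (C−A): A=48  B=3  C=2  D=21  E=3  F=30  G=8  H=67
Waiting = turnaround − burst: A=34, B=0, C=0, D=10, E=0, F=17, G=2, H=52
Total waiting = 34 + 0 + 0 + 10 + 0 + 17 + 2 + 52 = 115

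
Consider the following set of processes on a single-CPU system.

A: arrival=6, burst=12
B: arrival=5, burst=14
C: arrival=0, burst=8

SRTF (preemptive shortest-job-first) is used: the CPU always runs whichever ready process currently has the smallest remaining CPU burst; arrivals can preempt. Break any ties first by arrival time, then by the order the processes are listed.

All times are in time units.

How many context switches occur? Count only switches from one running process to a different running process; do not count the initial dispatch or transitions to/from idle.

2

Schedule: | C 0-8 | A 8-20 | B 20-34 |
Completion: A=20  B=34  C=8
Turnaround (C−A): A=14  B=29  C=8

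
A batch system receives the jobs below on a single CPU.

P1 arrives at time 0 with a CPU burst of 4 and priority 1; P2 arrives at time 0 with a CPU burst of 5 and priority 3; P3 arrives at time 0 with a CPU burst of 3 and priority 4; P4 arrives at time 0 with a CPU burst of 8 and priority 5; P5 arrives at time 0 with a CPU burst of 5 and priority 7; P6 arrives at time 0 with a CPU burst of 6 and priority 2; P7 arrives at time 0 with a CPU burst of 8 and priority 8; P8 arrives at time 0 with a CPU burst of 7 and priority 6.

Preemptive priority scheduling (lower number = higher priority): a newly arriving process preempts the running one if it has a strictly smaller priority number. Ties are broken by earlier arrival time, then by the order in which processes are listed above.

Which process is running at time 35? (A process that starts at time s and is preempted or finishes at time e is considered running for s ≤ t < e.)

Gantt: | P1 0-4 | P6 4-10 | P2 10-15 | P3 15-18 | P4 18-26 | P8 26-33 | P5 33-38 | P7 38-46 |
Completion: P1=4  P2=15  P3=18  P4=26  P5=38  P6=10  P7=46  P8=33

P5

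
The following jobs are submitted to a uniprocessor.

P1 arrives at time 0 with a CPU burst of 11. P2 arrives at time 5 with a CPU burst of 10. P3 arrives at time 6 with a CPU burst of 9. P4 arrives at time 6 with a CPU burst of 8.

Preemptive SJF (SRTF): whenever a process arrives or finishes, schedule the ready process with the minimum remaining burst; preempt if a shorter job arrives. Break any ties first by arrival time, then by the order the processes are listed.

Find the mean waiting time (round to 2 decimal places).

Timeline: | P1 0-11 | P4 11-19 | P3 19-28 | P2 28-38 |
Completion: P1=11  P2=38  P3=28  P4=19
Turnaround (C−A): P1=11  P2=33  P3=22  P4=13
Waiting times: P1=0, P2=23, P3=13, P4=5
Average waiting = (0+23+13+5) / 4 = 41/4 = 10.25

10.25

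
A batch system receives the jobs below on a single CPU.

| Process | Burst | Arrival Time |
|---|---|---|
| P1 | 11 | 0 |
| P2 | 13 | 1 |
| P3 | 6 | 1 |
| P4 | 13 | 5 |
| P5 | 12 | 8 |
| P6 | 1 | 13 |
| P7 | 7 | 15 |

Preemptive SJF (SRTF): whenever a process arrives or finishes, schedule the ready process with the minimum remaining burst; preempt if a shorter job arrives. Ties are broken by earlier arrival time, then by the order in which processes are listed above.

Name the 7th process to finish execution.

P4

Schedule: | P1 0-1 | P3 1-7 | P1 7-13 | P6 13-14 | P1 14-18 | P7 18-25 | P5 25-37 | P2 37-50 | P4 50-63 |
Completion: P1=18  P2=50  P3=7  P4=63  P5=37  P6=14  P7=25
Turnaround (C−A): P1=18  P2=49  P3=6  P4=58  P5=29  P6=1  P7=10
Finish order: P3 → P6 → P1 → P7 → P5 → P2 → P4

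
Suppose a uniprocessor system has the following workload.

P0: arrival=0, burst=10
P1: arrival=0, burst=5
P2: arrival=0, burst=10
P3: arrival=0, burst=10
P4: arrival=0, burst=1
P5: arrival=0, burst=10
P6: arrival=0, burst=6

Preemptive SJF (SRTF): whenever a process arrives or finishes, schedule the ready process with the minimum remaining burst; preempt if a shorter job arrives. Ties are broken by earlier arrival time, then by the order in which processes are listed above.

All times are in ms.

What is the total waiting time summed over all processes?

Schedule: | P4 0-1 | P1 1-6 | P6 6-12 | P0 12-22 | P2 22-32 | P3 32-42 | P5 42-52 |
Completion: P0=22  P1=6  P2=32  P3=42  P4=1  P5=52  P6=12
Turnaround (C−A): P0=22  P1=6  P2=32  P3=42  P4=1  P5=52  P6=12
Waiting = turnaround − burst: P0=12, P1=1, P2=22, P3=32, P4=0, P5=42, P6=6
Total waiting = 12 + 1 + 22 + 32 + 0 + 42 + 6 = 115

115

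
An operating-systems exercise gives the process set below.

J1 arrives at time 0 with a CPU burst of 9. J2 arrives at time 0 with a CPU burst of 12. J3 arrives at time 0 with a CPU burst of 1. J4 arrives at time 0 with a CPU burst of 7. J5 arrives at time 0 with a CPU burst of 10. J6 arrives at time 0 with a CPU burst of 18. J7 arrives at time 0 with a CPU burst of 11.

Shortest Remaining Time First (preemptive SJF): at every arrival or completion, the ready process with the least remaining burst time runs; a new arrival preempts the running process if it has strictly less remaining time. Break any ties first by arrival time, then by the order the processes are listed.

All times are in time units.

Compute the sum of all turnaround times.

Gantt: | J3 0-1 | J4 1-8 | J1 8-17 | J5 17-27 | J7 27-38 | J2 38-50 | J6 50-68 |
Completion: J1=17  J2=50  J3=1  J4=8  J5=27  J6=68  J7=38
Turnaround (C−A): J1=17  J2=50  J3=1  J4=8  J5=27  J6=68  J7=38
Turnaround = completion − arrival: J1=17, J2=50, J3=1, J4=8, J5=27, J6=68, J7=38
Total turnaround = 17 + 50 + 1 + 8 + 27 + 68 + 38 = 209

209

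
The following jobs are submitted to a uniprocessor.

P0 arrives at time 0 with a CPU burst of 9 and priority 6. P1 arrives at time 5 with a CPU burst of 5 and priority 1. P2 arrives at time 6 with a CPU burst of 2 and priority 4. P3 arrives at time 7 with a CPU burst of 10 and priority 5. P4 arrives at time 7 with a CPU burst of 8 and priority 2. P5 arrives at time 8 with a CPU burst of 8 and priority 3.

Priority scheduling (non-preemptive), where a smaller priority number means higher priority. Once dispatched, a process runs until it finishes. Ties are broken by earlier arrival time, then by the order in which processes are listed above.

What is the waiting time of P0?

0

Schedule: | P0 0-9 | P1 9-14 | P4 14-22 | P5 22-30 | P2 30-32 | P3 32-42 |
Completion: P0=9  P1=14  P2=32  P3=42  P4=22  P5=30
Turnaround (C−A): P0=9  P1=9  P2=26  P3=35  P4=15  P5=22
Waiting(P0) = turnaround − burst = 9 − 9 = 0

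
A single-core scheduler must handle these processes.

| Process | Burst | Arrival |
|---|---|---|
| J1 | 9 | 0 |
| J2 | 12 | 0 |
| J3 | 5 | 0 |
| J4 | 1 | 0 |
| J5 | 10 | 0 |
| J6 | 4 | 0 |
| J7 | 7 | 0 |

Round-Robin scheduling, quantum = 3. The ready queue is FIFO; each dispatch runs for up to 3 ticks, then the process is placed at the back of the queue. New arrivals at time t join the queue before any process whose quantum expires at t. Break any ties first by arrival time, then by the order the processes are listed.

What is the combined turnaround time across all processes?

244

Schedule: | J1 0-3 | J2 3-6 | J3 6-9 | J4 9-10 | J5 10-13 | J6 13-16 | J7 16-19 | J1 19-22 | J2 22-25 | J3 25-27 | J5 27-30 | J6 30-31 | J7 31-34 | J1 34-37 | J2 37-40 | J5 40-43 | J7 43-44 | J2 44-47 | J5 47-48 |
Completion: J1=37  J2=47  J3=27  J4=10  J5=48  J6=31  J7=44
Turnaround (C−A): J1=37  J2=47  J3=27  J4=10  J5=48  J6=31  J7=44
Turnaround = completion − arrival: J1=37, J2=47, J3=27, J4=10, J5=48, J6=31, J7=44
Total turnaround = 37 + 47 + 27 + 10 + 48 + 31 + 44 = 244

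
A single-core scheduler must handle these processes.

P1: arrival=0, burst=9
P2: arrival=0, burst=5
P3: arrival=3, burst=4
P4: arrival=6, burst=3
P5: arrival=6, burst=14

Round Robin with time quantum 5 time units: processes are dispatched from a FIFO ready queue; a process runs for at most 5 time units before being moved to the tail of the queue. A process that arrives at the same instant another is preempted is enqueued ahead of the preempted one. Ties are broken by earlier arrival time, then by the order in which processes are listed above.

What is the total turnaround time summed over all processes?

Schedule: | P1 0-5 | P2 5-10 | P3 10-14 | P1 14-18 | P4 18-21 | P5 21-35 |
Completion: P1=18  P2=10  P3=14  P4=21  P5=35
Turnaround (C−A): P1=18  P2=10  P3=11  P4=15  P5=29
Turnaround = completion − arrival: P1=18, P2=10, P3=11, P4=15, P5=29
Total turnaround = 18 + 10 + 11 + 15 + 29 = 83

83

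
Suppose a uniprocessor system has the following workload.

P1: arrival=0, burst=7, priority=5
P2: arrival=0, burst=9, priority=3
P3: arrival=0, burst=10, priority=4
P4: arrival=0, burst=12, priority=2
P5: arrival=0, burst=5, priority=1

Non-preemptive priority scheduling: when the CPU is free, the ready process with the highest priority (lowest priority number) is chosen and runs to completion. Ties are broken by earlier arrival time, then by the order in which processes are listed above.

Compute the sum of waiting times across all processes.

Gantt: | P5 0-5 | P4 5-17 | P2 17-26 | P3 26-36 | P1 36-43 |
Completion: P1=43  P2=26  P3=36  P4=17  P5=5
Turnaround (C−A): P1=43  P2=26  P3=36  P4=17  P5=5
Waiting = turnaround − burst: P1=36, P2=17, P3=26, P4=5, P5=0
Total waiting = 36 + 17 + 26 + 5 + 0 = 84

84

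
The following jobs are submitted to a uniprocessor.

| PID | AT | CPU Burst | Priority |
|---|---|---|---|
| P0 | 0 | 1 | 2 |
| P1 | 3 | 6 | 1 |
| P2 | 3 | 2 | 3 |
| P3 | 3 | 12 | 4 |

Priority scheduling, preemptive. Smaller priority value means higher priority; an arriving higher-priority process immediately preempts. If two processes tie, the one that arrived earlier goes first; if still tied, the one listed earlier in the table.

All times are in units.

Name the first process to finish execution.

Schedule: | P0 0-1 | idle 1-3 | P1 3-9 | P2 9-11 | P3 11-23 |
Completion: P0=1  P1=9  P2=11  P3=23
Finish order: P0 → P1 → P2 → P3

P0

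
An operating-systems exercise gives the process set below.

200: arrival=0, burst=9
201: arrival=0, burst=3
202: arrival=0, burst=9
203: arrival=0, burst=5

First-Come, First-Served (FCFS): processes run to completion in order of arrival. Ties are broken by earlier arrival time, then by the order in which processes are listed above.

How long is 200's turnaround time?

9

Schedule: | 200 0-9 | 201 9-12 | 202 12-21 | 203 21-26 |
Completion: 200=9  201=12  202=21  203=26
Turnaround (C−A): 200=9  201=12  202=21  203=26
Turnaround(200) = completion − arrival = 9 − 0 = 9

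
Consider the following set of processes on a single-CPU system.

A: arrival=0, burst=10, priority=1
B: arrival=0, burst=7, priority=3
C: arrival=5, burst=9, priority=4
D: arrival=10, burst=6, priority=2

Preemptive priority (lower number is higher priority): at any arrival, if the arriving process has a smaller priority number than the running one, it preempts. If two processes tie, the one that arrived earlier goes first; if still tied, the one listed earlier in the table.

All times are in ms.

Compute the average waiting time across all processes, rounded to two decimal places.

Schedule: | A 0-10 | D 10-16 | B 16-23 | C 23-32 |
Completion: A=10  B=23  C=32  D=16
Turnaround (C−A): A=10  B=23  C=27  D=6
Waiting times: A=0, B=16, C=18, D=0
Average waiting = (0+16+18+0) / 4 = 34/4 = 8.50

8.50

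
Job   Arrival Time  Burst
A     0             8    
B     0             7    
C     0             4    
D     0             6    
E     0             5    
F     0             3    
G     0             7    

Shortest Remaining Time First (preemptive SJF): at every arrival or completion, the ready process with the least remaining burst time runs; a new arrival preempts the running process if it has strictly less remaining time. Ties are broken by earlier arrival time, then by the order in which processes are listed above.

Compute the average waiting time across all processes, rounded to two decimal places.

Gantt: | F 0-3 | C 3-7 | E 7-12 | D 12-18 | B 18-25 | G 25-32 | A 32-40 |
Completion: A=40  B=25  C=7  D=18  E=12  F=3  G=32
Waiting times: A=32, B=18, C=3, D=12, E=7, F=0, G=25
Average waiting = (32+18+3+12+7+0+25) / 7 = 97/7 = 13.86

13.86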